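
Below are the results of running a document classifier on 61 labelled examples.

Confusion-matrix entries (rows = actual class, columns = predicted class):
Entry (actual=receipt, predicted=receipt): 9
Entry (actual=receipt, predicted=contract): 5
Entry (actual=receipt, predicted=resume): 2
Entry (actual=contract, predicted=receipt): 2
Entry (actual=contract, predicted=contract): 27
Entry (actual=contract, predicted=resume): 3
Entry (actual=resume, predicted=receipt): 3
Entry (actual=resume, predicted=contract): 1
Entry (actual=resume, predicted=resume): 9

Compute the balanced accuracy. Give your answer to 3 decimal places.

0.700

Balanced accuracy = mean of per-class recall.
  receipt: recall = 9/16 = 0.5625
  contract: recall = 27/32 = 0.8438
  resume: recall = 9/13 = 0.6923
Mean = (0.5625 + 0.8438 + 0.6923) / 3 = 0.700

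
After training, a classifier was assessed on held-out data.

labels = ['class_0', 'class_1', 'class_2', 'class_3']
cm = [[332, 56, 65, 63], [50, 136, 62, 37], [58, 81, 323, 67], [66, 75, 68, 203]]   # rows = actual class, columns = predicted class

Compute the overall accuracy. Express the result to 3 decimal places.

Accuracy = trace / total = (332+136+323+203=994) / 1742 = 994/1742 = 0.571

0.571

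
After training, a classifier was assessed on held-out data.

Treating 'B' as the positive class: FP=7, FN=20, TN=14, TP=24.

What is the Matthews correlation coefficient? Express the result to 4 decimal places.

MCC = (TP·TN − FP·FN) / √((TP+FP)(TP+FN)(TN+FP)(TN+FN))
Numerator = 24·14 − 7·20 = 196
Denominator = √(31·44·21·34) = √973896 = 986.8617
MCC = 196 / 986.8617 = 0.1986

0.1986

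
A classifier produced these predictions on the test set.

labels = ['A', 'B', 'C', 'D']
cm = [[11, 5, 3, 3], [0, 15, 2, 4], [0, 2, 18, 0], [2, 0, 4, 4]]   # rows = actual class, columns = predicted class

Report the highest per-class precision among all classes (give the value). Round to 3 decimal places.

Per-class precision (TP/(TP+FP)):
  A: TP=11, FP=0+0+2=2 → 11/13 = 0.8462
  B: TP=15, FP=5+2+0=7 → 15/22 = 0.6818
  C: TP=18, FP=3+2+4=9 → 18/27 = 0.6667
  D: TP=4, FP=3+4+0=7 → 4/11 = 0.3636
Highest is class 'A' with precision = 0.846.

0.846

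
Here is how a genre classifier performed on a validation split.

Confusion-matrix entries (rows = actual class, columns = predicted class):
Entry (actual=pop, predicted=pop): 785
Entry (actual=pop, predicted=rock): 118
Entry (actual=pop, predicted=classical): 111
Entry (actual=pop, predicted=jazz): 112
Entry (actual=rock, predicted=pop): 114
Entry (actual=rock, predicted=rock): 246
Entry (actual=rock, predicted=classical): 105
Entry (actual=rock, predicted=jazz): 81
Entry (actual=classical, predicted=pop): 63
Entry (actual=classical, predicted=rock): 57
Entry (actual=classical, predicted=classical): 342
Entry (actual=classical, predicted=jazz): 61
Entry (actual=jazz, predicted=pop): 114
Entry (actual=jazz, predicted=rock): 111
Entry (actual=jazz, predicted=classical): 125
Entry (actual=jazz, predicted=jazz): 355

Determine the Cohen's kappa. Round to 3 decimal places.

0.445

Observed agreement pₒ = trace/N = 1728/2900 = 0.5959
Expected agreement pₑ = Σ (rowᵢ·colᵢ)/N² = (1126·1076 + 546·532 + 523·683 + 705·609)/2900² = 0.2721
κ = (pₒ − pₑ)/(1 − pₑ) = (0.5959 − 0.2721)/(1 − 0.2721) = 0.445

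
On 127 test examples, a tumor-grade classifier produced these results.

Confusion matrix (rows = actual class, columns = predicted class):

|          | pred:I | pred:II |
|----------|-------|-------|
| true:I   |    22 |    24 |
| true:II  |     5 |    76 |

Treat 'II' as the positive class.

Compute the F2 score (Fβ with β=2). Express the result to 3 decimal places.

Fβ = (1+β²)·TP / ((1+β²)·TP + β²·FN + FP), with β²=4
= 5·76 / (5·76 + 4·5 + 24) = 0.896

0.896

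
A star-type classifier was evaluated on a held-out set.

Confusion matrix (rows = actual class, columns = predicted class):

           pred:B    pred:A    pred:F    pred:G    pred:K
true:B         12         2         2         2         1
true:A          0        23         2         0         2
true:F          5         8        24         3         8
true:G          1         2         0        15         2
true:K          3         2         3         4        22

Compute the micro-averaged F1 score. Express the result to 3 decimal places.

0.649

Micro-averaging pools counts across classes: ΣTP=96, ΣFP=52, ΣFN=52.
Micro-F1 score = 2·TP/(2·TP+FP+FN) on pooled counts = 0.649 (equals overall accuracy in single-label multiclass).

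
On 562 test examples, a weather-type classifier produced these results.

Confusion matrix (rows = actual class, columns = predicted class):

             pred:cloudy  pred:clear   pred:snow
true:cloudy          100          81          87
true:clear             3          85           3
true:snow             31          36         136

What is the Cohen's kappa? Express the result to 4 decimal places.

Observed agreement pₒ = trace/N = 321/562 = 0.57117
Expected agreement pₑ = Σ (rowᵢ·colᵢ)/N² = (268·134 + 91·202 + 203·226)/562² = 0.31716
κ = (pₒ − pₑ)/(1 − pₑ) = (0.57117 − 0.31716)/(1 − 0.31716) = 0.3720

0.3720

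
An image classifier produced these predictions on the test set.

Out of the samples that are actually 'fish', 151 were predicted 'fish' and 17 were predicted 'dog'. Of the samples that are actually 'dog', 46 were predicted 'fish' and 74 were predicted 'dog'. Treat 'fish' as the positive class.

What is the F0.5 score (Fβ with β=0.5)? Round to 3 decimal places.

Fβ = (1+β²)·TP / ((1+β²)·TP + β²·FN + FP), with β²=1/4
= 1.25·151 / (1.25·151 + 0.25·17 + 46) = 0.790

0.790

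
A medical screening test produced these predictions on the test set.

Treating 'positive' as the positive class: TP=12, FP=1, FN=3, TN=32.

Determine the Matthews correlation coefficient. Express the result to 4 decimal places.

MCC = (TP·TN − FP·FN) / √((TP+FP)(TP+FN)(TN+FP)(TN+FN))
Numerator = 12·32 − 1·3 = 381
Denominator = √(13·15·33·35) = √225225 = 474.5788
MCC = 381 / 474.5788 = 0.8028

0.8028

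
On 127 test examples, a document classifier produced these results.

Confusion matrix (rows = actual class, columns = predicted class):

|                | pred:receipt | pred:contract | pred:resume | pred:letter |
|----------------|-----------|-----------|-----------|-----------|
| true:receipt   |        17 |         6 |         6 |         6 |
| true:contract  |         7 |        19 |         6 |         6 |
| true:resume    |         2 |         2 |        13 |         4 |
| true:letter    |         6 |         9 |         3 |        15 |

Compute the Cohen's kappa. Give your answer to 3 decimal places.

Observed agreement pₒ = trace/N = 64/127 = 0.5039
Expected agreement pₑ = Σ (rowᵢ·colᵢ)/N² = (35·32 + 38·36 + 21·28 + 33·31)/127² = 0.2541
κ = (pₒ − pₑ)/(1 − pₑ) = (0.5039 − 0.2541)/(1 − 0.2541) = 0.335

0.335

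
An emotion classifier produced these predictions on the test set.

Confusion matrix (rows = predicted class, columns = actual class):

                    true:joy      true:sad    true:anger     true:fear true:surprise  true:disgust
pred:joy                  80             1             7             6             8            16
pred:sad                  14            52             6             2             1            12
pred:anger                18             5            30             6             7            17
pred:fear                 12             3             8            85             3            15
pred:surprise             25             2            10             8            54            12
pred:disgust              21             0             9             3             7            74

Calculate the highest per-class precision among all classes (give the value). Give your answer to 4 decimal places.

Per-class precision (TP/(TP+FP)):
  joy: TP=80, FP=1+7+6+8+16=38 → 80/118 = 0.67797
  sad: TP=52, FP=14+6+2+1+12=35 → 52/87 = 0.59770
  anger: TP=30, FP=18+5+6+7+17=53 → 30/83 = 0.36145
  fear: TP=85, FP=12+3+8+3+15=41 → 85/126 = 0.67460
  surprise: TP=54, FP=25+2+10+8+12=57 → 54/111 = 0.48649
  disgust: TP=74, FP=21+0+9+3+7=40 → 74/114 = 0.64912
Highest is class 'joy' with precision = 0.6780.

0.6780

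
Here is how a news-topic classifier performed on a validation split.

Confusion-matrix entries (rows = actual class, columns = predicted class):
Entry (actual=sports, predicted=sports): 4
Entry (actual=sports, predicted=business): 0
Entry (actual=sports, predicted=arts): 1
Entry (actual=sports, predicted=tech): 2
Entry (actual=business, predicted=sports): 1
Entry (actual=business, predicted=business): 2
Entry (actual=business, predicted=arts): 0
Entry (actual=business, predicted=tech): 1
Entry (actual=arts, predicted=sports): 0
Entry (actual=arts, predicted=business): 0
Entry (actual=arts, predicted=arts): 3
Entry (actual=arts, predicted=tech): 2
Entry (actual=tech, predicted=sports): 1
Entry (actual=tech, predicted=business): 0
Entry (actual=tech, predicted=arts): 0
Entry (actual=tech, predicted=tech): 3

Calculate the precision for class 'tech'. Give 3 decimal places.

precision = TP/(TP+FP).
tech: TP=3, FP=2+1+2=5 → 3/8 = 0.3750

0.375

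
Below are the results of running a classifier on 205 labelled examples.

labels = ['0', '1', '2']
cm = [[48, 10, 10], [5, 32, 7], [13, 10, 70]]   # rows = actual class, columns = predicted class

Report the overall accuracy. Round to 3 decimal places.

Accuracy = trace / total = (48+32+70=150) / 205 = 150/205 = 0.732

0.732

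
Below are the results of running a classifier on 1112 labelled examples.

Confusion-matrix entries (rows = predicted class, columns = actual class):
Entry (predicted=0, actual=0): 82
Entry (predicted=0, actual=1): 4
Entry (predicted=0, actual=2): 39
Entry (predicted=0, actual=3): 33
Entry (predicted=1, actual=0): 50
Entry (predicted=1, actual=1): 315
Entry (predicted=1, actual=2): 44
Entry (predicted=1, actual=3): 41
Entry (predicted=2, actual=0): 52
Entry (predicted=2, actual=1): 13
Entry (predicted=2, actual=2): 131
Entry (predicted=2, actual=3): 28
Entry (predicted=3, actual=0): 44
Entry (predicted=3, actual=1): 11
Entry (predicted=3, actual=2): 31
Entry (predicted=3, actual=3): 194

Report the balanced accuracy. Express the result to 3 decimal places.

Balanced accuracy = mean of per-class recall.
  0: recall = 82/228 = 0.3596
  1: recall = 315/343 = 0.9184
  2: recall = 131/245 = 0.5347
  3: recall = 194/296 = 0.6554
Mean = (0.3596 + 0.9184 + 0.5347 + 0.6554) / 4 = 0.617

0.617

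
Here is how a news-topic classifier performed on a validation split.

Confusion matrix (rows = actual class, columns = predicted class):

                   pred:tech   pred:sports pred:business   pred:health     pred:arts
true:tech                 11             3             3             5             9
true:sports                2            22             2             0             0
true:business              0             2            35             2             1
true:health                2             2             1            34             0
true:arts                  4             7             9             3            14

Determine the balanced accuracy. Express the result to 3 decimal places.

Balanced accuracy = mean of per-class recall.
  tech: recall = 11/31 = 0.3548
  sports: recall = 22/26 = 0.8462
  business: recall = 35/40 = 0.8750
  health: recall = 34/39 = 0.8718
  arts: recall = 14/37 = 0.3784
Mean = (0.3548 + 0.8462 + 0.8750 + 0.8718 + 0.3784) / 5 = 0.665

0.665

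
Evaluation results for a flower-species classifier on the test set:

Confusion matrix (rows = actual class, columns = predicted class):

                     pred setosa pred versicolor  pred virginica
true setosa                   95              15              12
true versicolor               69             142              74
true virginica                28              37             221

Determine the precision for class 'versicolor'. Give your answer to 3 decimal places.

Treat 'versicolor' as positive and all other classes as negative.
precision = TP/(TP+FP).
versicolor: TP=142, FP=15+37=52 → 142/194 = 0.7320

0.732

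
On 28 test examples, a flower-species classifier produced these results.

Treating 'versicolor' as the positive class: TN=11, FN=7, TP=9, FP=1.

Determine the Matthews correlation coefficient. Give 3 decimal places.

MCC = (TP·TN − FP·FN) / √((TP+FP)(TP+FN)(TN+FP)(TN+FN))
Numerator = 9·11 − 1·7 = 92
Denominator = √(10·16·12·18) = √34560 = 185.9032
MCC = 92 / 185.9032 = 0.495

0.495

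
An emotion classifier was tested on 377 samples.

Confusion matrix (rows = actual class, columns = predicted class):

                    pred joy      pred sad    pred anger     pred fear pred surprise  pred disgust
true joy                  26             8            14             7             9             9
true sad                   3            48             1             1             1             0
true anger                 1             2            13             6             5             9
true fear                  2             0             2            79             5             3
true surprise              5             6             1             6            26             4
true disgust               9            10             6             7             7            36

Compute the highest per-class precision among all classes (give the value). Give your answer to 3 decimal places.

0.745

Per-class precision (TP/(TP+FP)):
  joy: TP=26, FP=3+1+2+5+9=20 → 26/46 = 0.5652
  sad: TP=48, FP=8+2+0+6+10=26 → 48/74 = 0.6486
  anger: TP=13, FP=14+1+2+1+6=24 → 13/37 = 0.3514
  fear: TP=79, FP=7+1+6+6+7=27 → 79/106 = 0.7453
  surprise: TP=26, FP=9+1+5+5+7=27 → 26/53 = 0.4906
  disgust: TP=36, FP=9+0+9+3+4=25 → 36/61 = 0.5902
Highest is class 'fear' with precision = 0.745.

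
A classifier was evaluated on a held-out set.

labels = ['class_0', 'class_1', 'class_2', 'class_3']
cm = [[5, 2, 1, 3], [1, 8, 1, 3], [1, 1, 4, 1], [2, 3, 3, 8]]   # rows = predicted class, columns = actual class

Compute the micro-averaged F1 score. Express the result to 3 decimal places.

0.532

Micro-averaging pools counts across classes: ΣTP=25, ΣFP=22, ΣFN=22.
Micro-F1 score = 2·TP/(2·TP+FP+FN) on pooled counts = 0.532 (equals overall accuracy in single-label multiclass).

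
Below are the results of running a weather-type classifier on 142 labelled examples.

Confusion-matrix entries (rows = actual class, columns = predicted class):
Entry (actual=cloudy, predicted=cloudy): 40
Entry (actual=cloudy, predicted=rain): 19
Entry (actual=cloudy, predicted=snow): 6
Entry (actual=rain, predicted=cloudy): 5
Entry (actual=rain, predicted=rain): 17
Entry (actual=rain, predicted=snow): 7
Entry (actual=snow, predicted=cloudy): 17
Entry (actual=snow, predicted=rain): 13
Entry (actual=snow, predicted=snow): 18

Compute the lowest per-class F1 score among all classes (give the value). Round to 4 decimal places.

0.4359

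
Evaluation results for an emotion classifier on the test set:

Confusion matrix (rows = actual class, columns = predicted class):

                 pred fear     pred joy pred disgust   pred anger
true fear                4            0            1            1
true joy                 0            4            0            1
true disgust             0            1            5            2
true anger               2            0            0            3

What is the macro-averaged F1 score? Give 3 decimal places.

0.670

Per-class F1 score (2·TP/(2·TP+FP+FN)):
  fear: TP=4, FP=0+0+2=2, FN=0+1+1=2 → 8/12 = 0.6667
  joy: TP=4, FP=0+1+0=1, FN=0+0+1=1 → 8/10 = 0.8000
  disgust: TP=5, FP=1+0+0=1, FN=0+1+2=3 → 10/14 = 0.7143
  anger: TP=3, FP=1+1+2=4, FN=2+0+0=2 → 6/12 = 0.5000
Macro-F1 score = mean = (0.6667 + 0.8000 + 0.7143 + 0.5000) / 4 = 0.670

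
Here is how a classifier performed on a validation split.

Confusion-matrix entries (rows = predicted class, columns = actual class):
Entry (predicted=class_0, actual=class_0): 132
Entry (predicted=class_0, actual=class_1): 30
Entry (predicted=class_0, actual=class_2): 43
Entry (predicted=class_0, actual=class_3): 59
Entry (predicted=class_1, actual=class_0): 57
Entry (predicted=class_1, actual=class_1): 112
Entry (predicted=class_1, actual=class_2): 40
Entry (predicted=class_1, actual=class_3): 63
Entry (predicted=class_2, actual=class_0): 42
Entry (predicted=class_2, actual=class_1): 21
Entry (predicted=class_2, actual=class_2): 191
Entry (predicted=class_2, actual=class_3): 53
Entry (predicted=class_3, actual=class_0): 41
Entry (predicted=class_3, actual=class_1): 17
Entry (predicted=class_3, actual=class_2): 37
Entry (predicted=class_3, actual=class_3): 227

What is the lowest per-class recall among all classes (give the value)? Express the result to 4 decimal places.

Per-class recall (TP/(TP+FN)):
  class_0: TP=132, FN=57+42+41=140 → 132/272 = 0.48529
  class_1: TP=112, FN=30+21+17=68 → 112/180 = 0.62222
  class_2: TP=191, FN=43+40+37=120 → 191/311 = 0.61415
  class_3: TP=227, FN=59+63+53=175 → 227/402 = 0.56468
Lowest is class 'class_0' with recall = 0.4853.

0.4853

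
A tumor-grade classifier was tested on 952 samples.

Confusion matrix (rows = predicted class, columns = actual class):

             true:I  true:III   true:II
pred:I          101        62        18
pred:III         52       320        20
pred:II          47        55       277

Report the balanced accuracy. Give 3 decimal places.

Balanced accuracy = mean of per-class recall.
  I: recall = 101/200 = 0.5050
  III: recall = 320/437 = 0.7323
  II: recall = 277/315 = 0.8794
Mean = (0.5050 + 0.7323 + 0.8794) / 3 = 0.706

0.706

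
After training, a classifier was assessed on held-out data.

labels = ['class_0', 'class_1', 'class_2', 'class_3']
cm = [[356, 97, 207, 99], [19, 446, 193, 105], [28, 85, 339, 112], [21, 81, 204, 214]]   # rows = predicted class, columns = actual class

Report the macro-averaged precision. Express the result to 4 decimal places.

Per-class precision (TP/(TP+FP)):
  class_0: TP=356, FP=97+207+99=403 → 356/759 = 0.46904
  class_1: TP=446, FP=19+193+105=317 → 446/763 = 0.58453
  class_2: TP=339, FP=28+85+112=225 → 339/564 = 0.60106
  class_3: TP=214, FP=21+81+204=306 → 214/520 = 0.41154
Macro-precision = mean = (0.46904 + 0.58453 + 0.60106 + 0.41154) / 4 = 0.5165

0.5165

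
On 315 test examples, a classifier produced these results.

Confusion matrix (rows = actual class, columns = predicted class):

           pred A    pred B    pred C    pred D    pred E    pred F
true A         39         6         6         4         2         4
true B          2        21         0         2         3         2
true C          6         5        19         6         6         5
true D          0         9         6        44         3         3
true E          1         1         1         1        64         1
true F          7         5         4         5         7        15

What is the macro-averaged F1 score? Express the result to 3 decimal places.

0.602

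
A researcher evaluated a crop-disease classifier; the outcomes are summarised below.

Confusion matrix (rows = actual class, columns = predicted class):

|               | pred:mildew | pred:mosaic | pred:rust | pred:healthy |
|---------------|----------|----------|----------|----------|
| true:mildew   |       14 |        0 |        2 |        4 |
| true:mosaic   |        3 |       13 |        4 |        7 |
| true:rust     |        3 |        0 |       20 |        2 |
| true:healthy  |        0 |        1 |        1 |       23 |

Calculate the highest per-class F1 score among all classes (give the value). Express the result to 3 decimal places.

Per-class F1 score (2·TP/(2·TP+FP+FN)):
  mildew: TP=14, FP=3+3+0=6, FN=0+2+4=6 → 28/40 = 0.7000
  mosaic: TP=13, FP=0+0+1=1, FN=3+4+7=14 → 26/41 = 0.6341
  rust: TP=20, FP=2+4+1=7, FN=3+0+2=5 → 40/52 = 0.7692
  healthy: TP=23, FP=4+7+2=13, FN=0+1+1=2 → 46/61 = 0.7541
Highest is class 'rust' with F1 score = 0.769.

0.769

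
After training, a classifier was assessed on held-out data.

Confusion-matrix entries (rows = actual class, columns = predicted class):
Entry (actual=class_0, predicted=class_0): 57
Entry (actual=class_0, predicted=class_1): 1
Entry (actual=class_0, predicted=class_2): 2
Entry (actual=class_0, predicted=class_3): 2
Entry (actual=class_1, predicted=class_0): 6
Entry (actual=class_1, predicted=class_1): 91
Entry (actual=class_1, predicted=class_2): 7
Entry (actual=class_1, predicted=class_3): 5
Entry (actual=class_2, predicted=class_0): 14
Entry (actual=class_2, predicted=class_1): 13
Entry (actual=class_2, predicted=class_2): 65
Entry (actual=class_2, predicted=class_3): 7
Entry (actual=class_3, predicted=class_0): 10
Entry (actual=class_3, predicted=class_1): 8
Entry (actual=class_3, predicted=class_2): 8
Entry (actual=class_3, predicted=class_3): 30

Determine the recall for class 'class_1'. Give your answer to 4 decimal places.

0.8349

One-vs-rest for 'class_1': TP = diagonal; FP = other classes predicted 'class_1'; FN = 'class_1' predicted as other.
recall = TP/(TP+FN).
class_1: TP=91, FN=6+7+5=18 → 91/109 = 0.83486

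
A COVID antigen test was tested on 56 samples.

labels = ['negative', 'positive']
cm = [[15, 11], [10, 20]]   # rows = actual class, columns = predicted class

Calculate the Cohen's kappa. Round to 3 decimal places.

Observed agreement pₒ = trace/N = 35/56 = 0.6250
Expected agreement pₑ = Σ (rowᵢ·colᵢ)/N² = (26·25 + 30·31)/56² = 0.5038
κ = (pₒ − pₑ)/(1 − pₑ) = (0.6250 − 0.5038)/(1 − 0.5038) = 0.244

0.244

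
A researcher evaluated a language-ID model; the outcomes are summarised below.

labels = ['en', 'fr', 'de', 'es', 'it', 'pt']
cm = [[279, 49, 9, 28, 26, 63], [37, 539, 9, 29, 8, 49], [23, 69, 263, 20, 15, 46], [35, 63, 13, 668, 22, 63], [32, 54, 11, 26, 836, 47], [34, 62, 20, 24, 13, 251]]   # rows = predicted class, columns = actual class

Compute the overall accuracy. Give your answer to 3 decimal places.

Accuracy = trace / total = (279+539+263+668+836+251=2836) / 3835 = 2836/3835 = 0.740

0.740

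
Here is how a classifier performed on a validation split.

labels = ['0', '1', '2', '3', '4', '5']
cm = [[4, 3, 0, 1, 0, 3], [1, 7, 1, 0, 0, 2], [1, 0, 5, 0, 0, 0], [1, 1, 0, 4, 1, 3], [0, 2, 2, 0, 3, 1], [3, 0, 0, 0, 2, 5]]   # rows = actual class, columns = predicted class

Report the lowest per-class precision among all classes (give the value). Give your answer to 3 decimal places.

0.357

Per-class precision (TP/(TP+FP)):
  0: TP=4, FP=1+1+1+0+3=6 → 4/10 = 0.4000
  1: TP=7, FP=3+0+1+2+0=6 → 7/13 = 0.5385
  2: TP=5, FP=0+1+0+2+0=3 → 5/8 = 0.6250
  3: TP=4, FP=1+0+0+0+0=1 → 4/5 = 0.8000
  4: TP=3, FP=0+0+0+1+2=3 → 3/6 = 0.5000
  5: TP=5, FP=3+2+0+3+1=9 → 5/14 = 0.3571
Lowest is class '5' with precision = 0.357.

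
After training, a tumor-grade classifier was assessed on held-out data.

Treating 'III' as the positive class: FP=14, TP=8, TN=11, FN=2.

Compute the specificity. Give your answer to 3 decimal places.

Specificity = TN/(TN+FP) = 11/(11+14) = 0.440

0.440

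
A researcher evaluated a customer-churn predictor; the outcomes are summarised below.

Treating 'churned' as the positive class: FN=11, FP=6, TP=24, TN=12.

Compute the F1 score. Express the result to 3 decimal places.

Precision = TP/(TP+FP) = 24/30 = 0.8000
Recall = TP/(TP+FN) = 24/35 = 0.6857
F1 = 2·TP/(2·TP+FP+FN) = 48/65 = 0.738

0.738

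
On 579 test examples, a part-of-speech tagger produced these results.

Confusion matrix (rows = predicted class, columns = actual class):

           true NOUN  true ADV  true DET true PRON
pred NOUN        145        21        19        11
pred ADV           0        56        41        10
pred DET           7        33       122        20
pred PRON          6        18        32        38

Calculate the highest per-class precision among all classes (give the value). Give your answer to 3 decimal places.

Per-class precision (TP/(TP+FP)):
  NOUN: TP=145, FP=21+19+11=51 → 145/196 = 0.7398
  ADV: TP=56, FP=0+41+10=51 → 56/107 = 0.5234
  DET: TP=122, FP=7+33+20=60 → 122/182 = 0.6703
  PRON: TP=38, FP=6+18+32=56 → 38/94 = 0.4043
Highest is class 'NOUN' with precision = 0.740.

0.740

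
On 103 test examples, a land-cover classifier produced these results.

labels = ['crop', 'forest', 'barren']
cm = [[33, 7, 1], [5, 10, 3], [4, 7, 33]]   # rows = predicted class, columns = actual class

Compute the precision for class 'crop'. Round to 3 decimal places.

0.805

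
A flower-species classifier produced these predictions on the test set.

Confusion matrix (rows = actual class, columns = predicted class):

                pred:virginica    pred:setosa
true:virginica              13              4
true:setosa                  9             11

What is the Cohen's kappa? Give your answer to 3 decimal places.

Observed agreement pₒ = trace/N = 24/37 = 0.6486
Expected agreement pₑ = Σ (rowᵢ·colᵢ)/N² = (17·22 + 20·15)/37² = 0.4923
κ = (pₒ − pₑ)/(1 − pₑ) = (0.6486 − 0.4923)/(1 − 0.4923) = 0.308

0.308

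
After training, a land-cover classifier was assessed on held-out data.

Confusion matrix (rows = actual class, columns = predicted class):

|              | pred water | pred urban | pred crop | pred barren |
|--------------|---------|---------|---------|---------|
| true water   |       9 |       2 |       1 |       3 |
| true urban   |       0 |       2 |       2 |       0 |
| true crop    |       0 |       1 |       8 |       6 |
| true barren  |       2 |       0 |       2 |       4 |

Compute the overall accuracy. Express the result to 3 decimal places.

0.548

Accuracy = trace / total = (9+2+8+4=23) / 42 = 23/42 = 0.548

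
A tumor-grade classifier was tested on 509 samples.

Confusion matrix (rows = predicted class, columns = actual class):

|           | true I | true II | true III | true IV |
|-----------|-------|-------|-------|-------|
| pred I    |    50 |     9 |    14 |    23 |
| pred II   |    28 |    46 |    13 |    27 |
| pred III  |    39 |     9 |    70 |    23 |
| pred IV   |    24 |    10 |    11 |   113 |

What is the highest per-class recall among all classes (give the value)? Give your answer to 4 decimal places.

0.6481

Per-class recall (TP/(TP+FN)):
  I: TP=50, FN=28+39+24=91 → 50/141 = 0.35461
  II: TP=46, FN=9+9+10=28 → 46/74 = 0.62162
  III: TP=70, FN=14+13+11=38 → 70/108 = 0.64815
  IV: TP=113, FN=23+27+23=73 → 113/186 = 0.60753
Highest is class 'III' with recall = 0.6481.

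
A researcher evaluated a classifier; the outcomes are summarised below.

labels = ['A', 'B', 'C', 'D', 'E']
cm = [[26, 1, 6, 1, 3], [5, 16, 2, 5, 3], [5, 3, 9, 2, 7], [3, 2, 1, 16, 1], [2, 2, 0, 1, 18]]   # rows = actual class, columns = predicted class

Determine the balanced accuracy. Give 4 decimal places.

0.6086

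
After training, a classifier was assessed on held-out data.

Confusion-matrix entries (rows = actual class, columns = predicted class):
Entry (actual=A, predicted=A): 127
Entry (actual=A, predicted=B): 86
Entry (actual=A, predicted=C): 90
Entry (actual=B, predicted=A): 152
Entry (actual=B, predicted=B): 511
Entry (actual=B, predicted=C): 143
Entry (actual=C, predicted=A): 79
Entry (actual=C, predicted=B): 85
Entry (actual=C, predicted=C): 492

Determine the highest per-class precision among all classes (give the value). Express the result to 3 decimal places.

Per-class precision (TP/(TP+FP)):
  A: TP=127, FP=152+79=231 → 127/358 = 0.3547
  B: TP=511, FP=86+85=171 → 511/682 = 0.7493
  C: TP=492, FP=90+143=233 → 492/725 = 0.6786
Highest is class 'B' with precision = 0.749.

0.749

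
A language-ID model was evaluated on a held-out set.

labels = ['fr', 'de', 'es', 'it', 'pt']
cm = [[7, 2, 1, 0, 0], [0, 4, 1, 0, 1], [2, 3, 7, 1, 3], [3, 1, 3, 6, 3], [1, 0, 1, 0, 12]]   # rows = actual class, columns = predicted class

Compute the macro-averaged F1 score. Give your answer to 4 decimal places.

0.5681

Per-class F1 score (2·TP/(2·TP+FP+FN)):
  fr: TP=7, FP=0+2+3+1=6, FN=2+1+0+0=3 → 14/23 = 0.60870
  de: TP=4, FP=2+3+1+0=6, FN=0+1+0+1=2 → 8/16 = 0.50000
  es: TP=7, FP=1+1+3+1=6, FN=2+3+1+3=9 → 14/29 = 0.48276
  it: TP=6, FP=0+0+1+0=1, FN=3+1+3+3=10 → 12/23 = 0.52174
  pt: TP=12, FP=0+1+3+3=7, FN=1+0+1+0=2 → 24/33 = 0.72727
Macro-F1 score = mean = (0.60870 + 0.50000 + 0.48276 + 0.52174 + 0.72727) / 5 = 0.5681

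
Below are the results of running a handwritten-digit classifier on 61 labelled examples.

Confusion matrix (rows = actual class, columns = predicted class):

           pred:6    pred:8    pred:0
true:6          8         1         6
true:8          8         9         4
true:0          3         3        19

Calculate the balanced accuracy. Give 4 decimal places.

0.5740

Balanced accuracy = mean of per-class recall.
  6: recall = 8/15 = 0.53333
  8: recall = 9/21 = 0.42857
  0: recall = 19/25 = 0.76000
Mean = (0.53333 + 0.42857 + 0.76000) / 3 = 0.5740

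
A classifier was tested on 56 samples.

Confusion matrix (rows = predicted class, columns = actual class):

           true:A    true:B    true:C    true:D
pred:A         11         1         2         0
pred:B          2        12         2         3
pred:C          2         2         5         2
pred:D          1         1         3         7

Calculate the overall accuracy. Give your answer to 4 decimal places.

Accuracy = trace / total = (11+12+5+7=35) / 56 = 35/56 = 0.6250

0.6250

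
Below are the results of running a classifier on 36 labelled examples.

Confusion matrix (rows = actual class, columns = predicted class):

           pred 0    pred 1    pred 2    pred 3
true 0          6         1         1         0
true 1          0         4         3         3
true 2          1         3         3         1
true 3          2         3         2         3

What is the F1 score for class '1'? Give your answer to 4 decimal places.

Treat '1' as positive and all other classes as negative.
F1 score = 2·TP/(2·TP+FP+FN).
1: TP=4, FP=1+3+3=7, FN=0+3+3=6 → 8/21 = 0.38095

0.3810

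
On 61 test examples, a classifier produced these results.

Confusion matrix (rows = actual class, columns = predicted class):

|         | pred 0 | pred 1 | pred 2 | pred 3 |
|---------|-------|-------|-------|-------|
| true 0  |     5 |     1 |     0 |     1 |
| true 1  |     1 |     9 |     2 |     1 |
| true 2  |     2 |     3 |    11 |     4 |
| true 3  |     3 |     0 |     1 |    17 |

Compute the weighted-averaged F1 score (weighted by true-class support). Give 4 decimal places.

0.6895

Per-class F1 score (2·TP/(2·TP+FP+FN)):
  0: TP=5, FP=1+2+3=6, FN=1+0+1=2 → 10/18 = 0.55556
  1: TP=9, FP=1+3+0=4, FN=1+2+1=4 → 18/26 = 0.69231
  2: TP=11, FP=0+2+1=3, FN=2+3+4=9 → 22/34 = 0.64706
  3: TP=17, FP=1+1+4=6, FN=3+0+1=4 → 34/44 = 0.77273
Weighted-F1 score = Σ (supportᵢ/N)·F1 scoreᵢ with N=61: (7/61)·0.55556 + (13/61)·0.69231 + (20/61)·0.64706 + (21/61)·0.77273 = 0.6895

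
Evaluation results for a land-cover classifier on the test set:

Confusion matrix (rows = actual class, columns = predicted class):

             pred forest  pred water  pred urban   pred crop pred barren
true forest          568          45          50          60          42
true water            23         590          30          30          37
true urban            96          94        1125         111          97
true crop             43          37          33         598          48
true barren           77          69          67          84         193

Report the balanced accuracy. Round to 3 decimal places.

0.699

Balanced accuracy = mean of per-class recall.
  forest: recall = 568/765 = 0.7425
  water: recall = 590/710 = 0.8310
  urban: recall = 1125/1523 = 0.7387
  crop: recall = 598/759 = 0.7879
  barren: recall = 193/490 = 0.3939
Mean = (0.7425 + 0.8310 + 0.7387 + 0.7879 + 0.3939) / 5 = 0.699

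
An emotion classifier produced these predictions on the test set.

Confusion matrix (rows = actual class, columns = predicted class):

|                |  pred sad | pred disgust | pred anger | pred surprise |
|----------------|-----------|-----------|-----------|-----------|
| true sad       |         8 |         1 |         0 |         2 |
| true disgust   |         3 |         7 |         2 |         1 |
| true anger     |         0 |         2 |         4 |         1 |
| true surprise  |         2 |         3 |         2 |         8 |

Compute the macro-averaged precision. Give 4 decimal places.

0.5801

Per-class precision (TP/(TP+FP)):
  sad: TP=8, FP=3+0+2=5 → 8/13 = 0.61538
  disgust: TP=7, FP=1+2+3=6 → 7/13 = 0.53846
  anger: TP=4, FP=0+2+2=4 → 4/8 = 0.50000
  surprise: TP=8, FP=2+1+1=4 → 8/12 = 0.66667
Macro-precision = mean = (0.61538 + 0.53846 + 0.50000 + 0.66667) / 4 = 0.5801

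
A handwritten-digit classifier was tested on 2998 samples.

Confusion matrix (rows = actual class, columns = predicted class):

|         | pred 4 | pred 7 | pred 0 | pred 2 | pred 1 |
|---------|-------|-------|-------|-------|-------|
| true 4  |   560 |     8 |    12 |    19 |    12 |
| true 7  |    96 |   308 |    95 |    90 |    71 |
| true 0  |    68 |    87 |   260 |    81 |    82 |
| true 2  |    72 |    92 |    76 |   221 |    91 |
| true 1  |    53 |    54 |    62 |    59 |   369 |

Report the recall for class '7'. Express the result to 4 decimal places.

One-vs-rest for '7': TP = diagonal; FP = other classes predicted '7'; FN = '7' predicted as other.
recall = TP/(TP+FN).
7: TP=308, FN=96+95+90+71=352 → 308/660 = 0.46667

0.4667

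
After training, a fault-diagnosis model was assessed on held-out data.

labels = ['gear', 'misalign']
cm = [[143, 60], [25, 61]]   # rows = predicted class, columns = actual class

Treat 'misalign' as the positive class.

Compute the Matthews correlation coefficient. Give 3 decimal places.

0.383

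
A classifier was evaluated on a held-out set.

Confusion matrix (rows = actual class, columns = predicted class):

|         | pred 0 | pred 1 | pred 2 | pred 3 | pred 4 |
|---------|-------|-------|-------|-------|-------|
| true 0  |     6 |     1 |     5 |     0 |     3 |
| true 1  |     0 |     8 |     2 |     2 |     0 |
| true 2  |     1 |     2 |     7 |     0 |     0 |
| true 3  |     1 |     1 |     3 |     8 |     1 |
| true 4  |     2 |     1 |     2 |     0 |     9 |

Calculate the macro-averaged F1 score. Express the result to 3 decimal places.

0.587

Per-class F1 score (2·TP/(2·TP+FP+FN)):
  0: TP=6, FP=0+1+1+2=4, FN=1+5+0+3=9 → 12/25 = 0.4800
  1: TP=8, FP=1+2+1+1=5, FN=0+2+2+0=4 → 16/25 = 0.6400
  2: TP=7, FP=5+2+3+2=12, FN=1+2+0+0=3 → 14/29 = 0.4828
  3: TP=8, FP=0+2+0+0=2, FN=1+1+3+1=6 → 16/24 = 0.6667
  4: TP=9, FP=3+0+0+1=4, FN=2+1+2+0=5 → 18/27 = 0.6667
Macro-F1 score = mean = (0.4800 + 0.6400 + 0.4828 + 0.6667 + 0.6667) / 5 = 0.587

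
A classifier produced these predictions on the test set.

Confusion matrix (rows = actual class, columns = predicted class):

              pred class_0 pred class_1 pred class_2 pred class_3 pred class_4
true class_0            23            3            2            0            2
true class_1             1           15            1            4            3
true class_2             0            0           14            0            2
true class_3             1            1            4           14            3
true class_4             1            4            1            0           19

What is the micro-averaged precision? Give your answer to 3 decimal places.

Micro-averaging pools counts across classes: ΣTP=85, ΣFP=33, ΣFN=33.
Micro-precision = TP/(TP+FP) on pooled counts = 0.720 (equals overall accuracy in single-label multiclass).

0.720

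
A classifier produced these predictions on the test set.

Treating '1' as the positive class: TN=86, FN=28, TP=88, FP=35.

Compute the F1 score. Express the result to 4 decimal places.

Precision = TP/(TP+FP) = 88/123 = 0.7154
Recall = TP/(TP+FN) = 88/116 = 0.7586
F1 = 2·TP/(2·TP+FP+FN) = 176/239 = 0.7364

0.7364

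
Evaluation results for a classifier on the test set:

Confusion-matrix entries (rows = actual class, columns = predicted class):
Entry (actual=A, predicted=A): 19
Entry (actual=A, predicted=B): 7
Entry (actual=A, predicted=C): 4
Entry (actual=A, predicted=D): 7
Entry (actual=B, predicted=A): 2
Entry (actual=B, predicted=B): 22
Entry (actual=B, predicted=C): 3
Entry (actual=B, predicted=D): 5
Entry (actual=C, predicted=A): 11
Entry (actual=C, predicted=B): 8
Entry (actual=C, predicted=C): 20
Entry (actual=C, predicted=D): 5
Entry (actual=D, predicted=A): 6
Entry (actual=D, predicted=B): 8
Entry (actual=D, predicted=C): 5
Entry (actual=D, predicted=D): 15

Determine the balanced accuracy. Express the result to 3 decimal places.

0.524

Balanced accuracy = mean of per-class recall.
  A: recall = 19/37 = 0.5135
  B: recall = 22/32 = 0.6875
  C: recall = 20/44 = 0.4545
  D: recall = 15/34 = 0.4412
Mean = (0.5135 + 0.6875 + 0.4545 + 0.4412) / 4 = 0.524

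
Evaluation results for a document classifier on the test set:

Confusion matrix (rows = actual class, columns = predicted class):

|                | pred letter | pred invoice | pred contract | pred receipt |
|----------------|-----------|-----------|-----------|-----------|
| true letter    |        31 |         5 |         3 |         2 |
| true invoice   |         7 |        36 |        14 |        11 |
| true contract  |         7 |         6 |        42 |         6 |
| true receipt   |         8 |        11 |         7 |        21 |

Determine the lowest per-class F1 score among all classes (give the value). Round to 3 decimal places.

Per-class F1 score (2·TP/(2·TP+FP+FN)):
  letter: TP=31, FP=7+7+8=22, FN=5+3+2=10 → 62/94 = 0.6596
  invoice: TP=36, FP=5+6+11=22, FN=7+14+11=32 → 72/126 = 0.5714
  contract: TP=42, FP=3+14+7=24, FN=7+6+6=19 → 84/127 = 0.6614
  receipt: TP=21, FP=2+11+6=19, FN=8+11+7=26 → 42/87 = 0.4828
Lowest is class 'receipt' with F1 score = 0.483.

0.483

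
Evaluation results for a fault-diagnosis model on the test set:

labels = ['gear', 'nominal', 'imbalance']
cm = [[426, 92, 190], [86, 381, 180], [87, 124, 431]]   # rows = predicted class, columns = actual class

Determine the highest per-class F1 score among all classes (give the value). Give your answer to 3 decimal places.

Per-class F1 score (2·TP/(2·TP+FP+FN)):
  gear: TP=426, FP=92+190=282, FN=86+87=173 → 852/1307 = 0.6519
  nominal: TP=381, FP=86+180=266, FN=92+124=216 → 762/1244 = 0.6125
  imbalance: TP=431, FP=87+124=211, FN=190+180=370 → 862/1443 = 0.5974
Highest is class 'gear' with F1 score = 0.652.

0.652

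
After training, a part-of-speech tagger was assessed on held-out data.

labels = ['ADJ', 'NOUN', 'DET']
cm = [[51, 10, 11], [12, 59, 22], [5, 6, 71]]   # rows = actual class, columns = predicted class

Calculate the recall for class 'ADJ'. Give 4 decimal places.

Treat 'ADJ' as positive and all other classes as negative.
recall = TP/(TP+FN).
ADJ: TP=51, FN=10+11=21 → 51/72 = 0.70833

0.7083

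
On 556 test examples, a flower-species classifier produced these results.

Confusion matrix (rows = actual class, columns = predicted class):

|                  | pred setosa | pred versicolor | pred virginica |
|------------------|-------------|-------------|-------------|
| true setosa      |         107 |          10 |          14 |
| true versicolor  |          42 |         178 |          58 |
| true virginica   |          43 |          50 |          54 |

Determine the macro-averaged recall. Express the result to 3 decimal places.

0.608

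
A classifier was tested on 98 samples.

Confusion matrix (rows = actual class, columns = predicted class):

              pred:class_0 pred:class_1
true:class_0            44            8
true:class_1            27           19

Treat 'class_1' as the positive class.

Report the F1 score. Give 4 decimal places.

Precision = TP/(TP+FP) = 19/27 = 0.7037
Recall = TP/(TP+FN) = 19/46 = 0.4130
F1 = 2·TP/(2·TP+FP+FN) = 38/73 = 0.5205

0.5205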